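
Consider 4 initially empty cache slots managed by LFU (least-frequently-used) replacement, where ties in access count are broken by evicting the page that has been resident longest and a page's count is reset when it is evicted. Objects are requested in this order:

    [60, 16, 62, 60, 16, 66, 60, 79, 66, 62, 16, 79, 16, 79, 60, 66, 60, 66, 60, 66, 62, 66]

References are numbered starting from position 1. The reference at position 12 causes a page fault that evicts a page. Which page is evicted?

pos 1: 60: miss, frames [60]
pos 2: 16: miss, frames [60, 16]
pos 3: 62: miss, frames [60, 16, 62]
pos 4: 60: hit
pos 5: 16: hit
pos 6: 66: miss, frames [60, 16, 62, 66]
pos 7: 60: hit
pos 8: 79: miss, evict 62, frames [60, 16, 66, 79]
pos 9: 66: hit
pos 10: 62: miss, evict 79, frames [60, 16, 66, 62]
pos 11: 16: hit
pos 12: 79: miss, evict 62, frames [60, 16, 66, 79]
At position 12, page 62 is evicted.

62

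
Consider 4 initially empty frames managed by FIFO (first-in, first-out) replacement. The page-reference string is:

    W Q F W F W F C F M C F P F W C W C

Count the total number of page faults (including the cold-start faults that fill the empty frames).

7

W -> fault, frames (W)
Q -> fault, frames (W Q)
F -> fault, frames (W Q F)
W -> hit
F -> hit
W -> hit
F -> hit
C -> fault, frames (W Q F C)
F -> hit
M -> fault, evict W, frames (Q F C M)
C -> hit
F -> hit
P -> fault, evict Q, frames (F C M P)
F -> hit
W -> fault, evict F, frames (C M P W)
C -> hit
W -> hit
C -> hit
Page faults: 7.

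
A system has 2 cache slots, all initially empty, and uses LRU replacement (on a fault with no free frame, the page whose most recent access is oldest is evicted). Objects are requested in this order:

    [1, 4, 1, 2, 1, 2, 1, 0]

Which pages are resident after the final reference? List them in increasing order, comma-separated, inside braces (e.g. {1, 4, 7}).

{0, 1}

1: fault, frames [1]
4: fault, frames [1, 4]
1: hit
2: fault, evict 4, frames [1, 2]
1: hit
2: hit
1: hit
0: fault, evict 2, frames [1, 0]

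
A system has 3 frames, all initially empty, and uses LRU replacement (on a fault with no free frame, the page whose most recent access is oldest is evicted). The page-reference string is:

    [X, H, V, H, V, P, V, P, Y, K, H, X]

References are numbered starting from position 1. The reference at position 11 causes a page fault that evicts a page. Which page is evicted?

P

pos 1: X: miss, frames (X)
pos 2: H: miss, frames (X H)
pos 3: V: miss, frames (X H V)
pos 4: H: hit
pos 5: V: hit
pos 6: P: miss, evict X, frames (H V P)
pos 7: V: hit
pos 8: P: hit
pos 9: Y: miss, evict H, frames (V P Y)
pos 10: K: miss, evict V, frames (P Y K)
pos 11: H: miss, evict P, frames (Y K H)
At position 11, page P is evicted.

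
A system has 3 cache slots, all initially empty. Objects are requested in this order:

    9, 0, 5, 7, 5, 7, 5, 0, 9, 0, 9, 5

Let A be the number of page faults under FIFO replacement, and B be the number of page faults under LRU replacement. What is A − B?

Under FIFO: F F F F . . . . F F . F → 7 faults.
Under LRU: F F F F . . . . F . . . → 5 faults.
A − B = 7 − 5 = 2.

2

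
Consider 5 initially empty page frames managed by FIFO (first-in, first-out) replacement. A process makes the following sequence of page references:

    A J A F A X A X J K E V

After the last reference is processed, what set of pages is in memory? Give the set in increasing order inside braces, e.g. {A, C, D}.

{E, F, K, V, X}

A -> fault, frames [A]
J -> fault, frames [A, J]
A -> hit
F -> fault, frames [A, J, F]
A -> hit
X -> fault, frames [A, J, F, X]
A -> hit
X -> hit
J -> hit
K -> fault, frames [A, J, F, X, K]
E -> fault, evict A, frames [J, F, X, K, E]
V -> fault, evict J, frames [F, X, K, E, V]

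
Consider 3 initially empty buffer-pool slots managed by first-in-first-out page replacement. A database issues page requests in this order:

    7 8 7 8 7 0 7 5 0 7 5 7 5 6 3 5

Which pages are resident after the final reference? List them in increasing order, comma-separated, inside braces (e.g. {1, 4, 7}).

{3, 5, 6}

7: fault, frames [7]
8: fault, frames [7, 8]
7: hit
8: hit
7: hit
0: fault, frames [7, 8, 0]
7: hit
5: fault, evict 7, frames [8, 0, 5]
0: hit
7: fault, evict 8, frames [0, 5, 7]
5: hit
7: hit
5: hit
6: fault, evict 0, frames [5, 7, 6]
3: fault, evict 5, frames [7, 6, 3]
5: fault, evict 7, frames [6, 3, 5]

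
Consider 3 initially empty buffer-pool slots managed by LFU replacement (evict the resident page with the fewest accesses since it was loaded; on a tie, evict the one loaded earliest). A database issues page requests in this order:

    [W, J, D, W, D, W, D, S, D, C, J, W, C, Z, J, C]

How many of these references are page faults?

W → fault, frames {W}
J → fault, frames {W,J}
D → fault, frames {W,J,D}
W → hit
D → hit
W → hit
D → hit
S → fault, evict J, frames {W,D,S}
D → hit
C → fault, evict S, frames {W,D,C}
J → fault, evict C, frames {W,D,J}
W → hit
C → fault, evict J, frames {W,D,C}
Z → fault, evict C, frames {W,D,Z}
J → fault, evict Z, frames {W,D,J}
C → fault, evict J, frames {W,D,C}
Page faults: 10.

10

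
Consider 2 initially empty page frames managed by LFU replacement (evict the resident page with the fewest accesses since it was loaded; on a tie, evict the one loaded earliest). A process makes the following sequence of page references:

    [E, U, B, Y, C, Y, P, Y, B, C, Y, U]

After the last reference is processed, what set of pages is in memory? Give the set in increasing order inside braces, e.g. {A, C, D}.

{U, Y}

E: fault, frames (E)
U: fault, frames (E U)
B: fault, evict E, frames (U B)
Y: fault, evict U, frames (B Y)
C: fault, evict B, frames (Y C)
Y: hit
P: fault, evict C, frames (Y P)
Y: hit
B: fault, evict P, frames (Y B)
C: fault, evict B, frames (Y C)
Y: hit
U: fault, evict C, frames (Y U)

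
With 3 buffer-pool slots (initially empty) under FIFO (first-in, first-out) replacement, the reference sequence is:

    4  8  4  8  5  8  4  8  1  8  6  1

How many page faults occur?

5

4: fault, frames (4)
8: fault, frames (4 8)
4: hit
8: hit
5: fault, frames (4 8 5)
8: hit
4: hit
8: hit
1: fault, evict 4, frames (8 5 1)
8: hit
6: fault, evict 8, frames (5 1 6)
1: hit
Page faults: 5.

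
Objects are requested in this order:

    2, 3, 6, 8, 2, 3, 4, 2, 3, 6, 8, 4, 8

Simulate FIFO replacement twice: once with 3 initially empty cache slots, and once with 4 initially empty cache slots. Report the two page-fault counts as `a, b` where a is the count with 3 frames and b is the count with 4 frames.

9, 10

3 frames: F F F F F F F . . F F . . → 9 faults.
4 frames: F F F F . . F F F F F F . → 10 faults.
10 > 9: adding a frame increased faults — Belady's anomaly.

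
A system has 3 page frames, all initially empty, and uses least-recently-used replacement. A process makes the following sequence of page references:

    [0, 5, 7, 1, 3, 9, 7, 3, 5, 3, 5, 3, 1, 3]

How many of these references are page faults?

0 → miss, frames (0)
5 → miss, frames (0 5)
7 → miss, frames (0 5 7)
1 → miss, evict 0, frames (5 7 1)
3 → miss, evict 5, frames (7 1 3)
9 → miss, evict 7, frames (1 3 9)
7 → miss, evict 1, frames (3 9 7)
3 → hit
5 → miss, evict 9, frames (7 3 5)
3 → hit
5 → hit
3 → hit
1 → miss, evict 7, frames (5 3 1)
3 → hit
Page faults: 9.

9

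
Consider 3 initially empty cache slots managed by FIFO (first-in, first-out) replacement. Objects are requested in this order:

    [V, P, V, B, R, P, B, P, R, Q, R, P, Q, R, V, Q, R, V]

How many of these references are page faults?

8

V → miss, frames (V)
P → miss, frames (V P)
V → hit
B → miss, frames (V P B)
R → miss, evict V, frames (P B R)
P → hit
B → hit
P → hit
R → hit
Q → miss, evict P, frames (B R Q)
R → hit
P → miss, evict B, frames (R Q P)
Q → hit
R → hit
V → miss, evict R, frames (Q P V)
Q → hit
R → miss, evict Q, frames (P V R)
V → hit
Page faults: 8.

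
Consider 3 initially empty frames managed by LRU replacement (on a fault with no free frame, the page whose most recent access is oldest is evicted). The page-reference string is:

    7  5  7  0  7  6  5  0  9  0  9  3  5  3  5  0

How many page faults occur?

10

7 -> fault, frames (7)
5 -> fault, frames (7 5)
7 -> hit
0 -> fault, frames (5 7 0)
7 -> hit
6 -> fault, evict 5, frames (0 7 6)
5 -> fault, evict 0, frames (7 6 5)
0 -> fault, evict 7, frames (6 5 0)
9 -> fault, evict 6, frames (5 0 9)
0 -> hit
9 -> hit
3 -> fault, evict 5, frames (0 9 3)
5 -> fault, evict 0, frames (9 3 5)
3 -> hit
5 -> hit
0 -> fault, evict 9, frames (3 5 0)
Page faults: 10.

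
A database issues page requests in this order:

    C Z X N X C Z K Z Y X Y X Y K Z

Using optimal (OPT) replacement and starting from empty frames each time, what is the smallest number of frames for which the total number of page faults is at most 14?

2

f=1: 16 faults
f=2: 11 faults
f=3: 8 faults
f=4: 6 faults
f=5: 6 faults
f=6: 6 faults
Smallest f with faults ≤ 14 is 2.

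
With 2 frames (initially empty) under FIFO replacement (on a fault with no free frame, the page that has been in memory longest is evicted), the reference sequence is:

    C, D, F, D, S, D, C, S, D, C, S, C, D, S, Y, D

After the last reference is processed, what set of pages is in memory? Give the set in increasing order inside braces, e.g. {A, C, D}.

{D, Y}

C -> fault, frames [C]
D -> fault, frames [C, D]
F -> fault, evict C, frames [D, F]
D -> hit
S -> fault, evict D, frames [F, S]
D -> fault, evict F, frames [S, D]
C -> fault, evict S, frames [D, C]
S -> fault, evict D, frames [C, S]
D -> fault, evict C, frames [S, D]
C -> fault, evict S, frames [D, C]
S -> fault, evict D, frames [C, S]
C -> hit
D -> fault, evict C, frames [S, D]
S -> hit
Y -> fault, evict S, frames [D, Y]
D -> hit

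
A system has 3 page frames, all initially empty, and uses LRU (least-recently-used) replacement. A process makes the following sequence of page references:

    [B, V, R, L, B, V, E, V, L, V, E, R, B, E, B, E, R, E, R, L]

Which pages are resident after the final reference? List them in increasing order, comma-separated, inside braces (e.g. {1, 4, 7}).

{E, L, R}

B: fault, frames [B]
V: fault, frames [B, V]
R: fault, frames [B, V, R]
L: fault, evict B, frames [V, R, L]
B: fault, evict V, frames [R, L, B]
V: fault, evict R, frames [L, B, V]
E: fault, evict L, frames [B, V, E]
V: hit
L: fault, evict B, frames [E, V, L]
V: hit
E: hit
R: fault, evict L, frames [V, E, R]
B: fault, evict V, frames [E, R, B]
E: hit
B: hit
E: hit
R: hit
E: hit
R: hit
L: fault, evict B, frames [E, R, L]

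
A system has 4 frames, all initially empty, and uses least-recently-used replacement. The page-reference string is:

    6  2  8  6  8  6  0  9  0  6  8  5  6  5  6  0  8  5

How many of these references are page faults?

6

6 -> fault, frames (6)
2 -> fault, frames (6 2)
8 -> fault, frames (6 2 8)
6 -> hit
8 -> hit
6 -> hit
0 -> fault, frames (2 8 6 0)
9 -> fault, evict 2, frames (8 6 0 9)
0 -> hit
6 -> hit
8 -> hit
5 -> fault, evict 9, frames (0 6 8 5)
6 -> hit
5 -> hit
6 -> hit
0 -> hit
8 -> hit
5 -> hit
Page faults: 6.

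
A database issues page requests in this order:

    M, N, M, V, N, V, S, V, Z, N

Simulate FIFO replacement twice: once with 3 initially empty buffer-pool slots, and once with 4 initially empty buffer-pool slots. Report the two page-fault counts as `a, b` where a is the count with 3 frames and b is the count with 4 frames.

6, 5

3 frames: F F . F . . F . F F → 6 faults.
4 frames: F F . F . . F . F . → 5 faults.
5 < 6: adding a frame reduced faults, as is typical.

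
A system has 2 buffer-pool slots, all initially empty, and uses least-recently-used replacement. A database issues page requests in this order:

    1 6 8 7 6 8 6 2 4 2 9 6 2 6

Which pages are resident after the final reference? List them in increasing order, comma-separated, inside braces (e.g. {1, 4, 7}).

{2, 6}

1 -> miss, frames (1)
6 -> miss, frames (1 6)
8 -> miss, evict 1, frames (6 8)
7 -> miss, evict 6, frames (8 7)
6 -> miss, evict 8, frames (7 6)
8 -> miss, evict 7, frames (6 8)
6 -> hit
2 -> miss, evict 8, frames (6 2)
4 -> miss, evict 6, frames (2 4)
2 -> hit
9 -> miss, evict 4, frames (2 9)
6 -> miss, evict 2, frames (9 6)
2 -> miss, evict 9, frames (6 2)
6 -> hit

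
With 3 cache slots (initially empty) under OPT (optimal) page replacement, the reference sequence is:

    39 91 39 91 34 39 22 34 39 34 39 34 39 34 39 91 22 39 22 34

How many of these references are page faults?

39 -> miss, frames [39]
91 -> miss, frames [39, 91]
39 -> hit
91 -> hit
34 -> miss, frames [39, 91, 34]
39 -> hit
22 -> miss, evict 91, frames [39, 34, 22]
34 -> hit
39 -> hit
34 -> hit
39 -> hit
34 -> hit
39 -> hit
34 -> hit
39 -> hit
91 -> miss, evict 34, frames [39, 22, 91]
22 -> hit
39 -> hit
22 -> hit
34 -> miss, evict 91, frames [39, 22, 34]
Page faults: 6.

6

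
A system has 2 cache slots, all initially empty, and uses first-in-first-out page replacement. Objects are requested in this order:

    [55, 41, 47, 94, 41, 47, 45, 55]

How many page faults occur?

8

55 -> miss, frames [55]
41 -> miss, frames [55, 41]
47 -> miss, evict 55, frames [41, 47]
94 -> miss, evict 41, frames [47, 94]
41 -> miss, evict 47, frames [94, 41]
47 -> miss, evict 94, frames [41, 47]
45 -> miss, evict 41, frames [47, 45]
55 -> miss, evict 47, frames [45, 55]
Page faults: 8.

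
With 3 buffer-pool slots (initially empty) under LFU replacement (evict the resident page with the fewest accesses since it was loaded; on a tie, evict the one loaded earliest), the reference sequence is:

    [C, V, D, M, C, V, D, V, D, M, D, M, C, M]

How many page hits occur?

C: miss, frames [C]
V: miss, frames [C, V]
D: miss, frames [C, V, D]
M: miss, evict C, frames [V, D, M]
C: miss, evict V, frames [D, M, C]
V: miss, evict D, frames [M, C, V]
D: miss, evict M, frames [C, V, D]
V: hit
D: hit
M: miss, evict C, frames [V, D, M]
D: hit
M: hit
C: miss, evict V, frames [D, M, C]
M: hit
Hits: 5.

5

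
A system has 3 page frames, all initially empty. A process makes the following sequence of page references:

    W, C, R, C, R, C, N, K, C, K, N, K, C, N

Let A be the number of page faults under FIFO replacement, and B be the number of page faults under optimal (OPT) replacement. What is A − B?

1

Under FIFO: F F F . . . F F F . . . . . → 6 faults.
Under OPT: F F F . . . F F . . . . . . → 5 faults.
A − B = 6 − 5 = 1.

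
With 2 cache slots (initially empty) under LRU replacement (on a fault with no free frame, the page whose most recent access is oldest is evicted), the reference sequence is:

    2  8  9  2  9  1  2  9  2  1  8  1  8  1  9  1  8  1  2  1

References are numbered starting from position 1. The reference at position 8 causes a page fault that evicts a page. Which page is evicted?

pos 1: 2: miss, frames {2}
pos 2: 8: miss, frames {2,8}
pos 3: 9: miss, evict 2, frames {8,9}
pos 4: 2: miss, evict 8, frames {9,2}
pos 5: 9: hit
pos 6: 1: miss, evict 2, frames {9,1}
pos 7: 2: miss, evict 9, frames {1,2}
pos 8: 9: miss, evict 1, frames {2,9}
At position 8, page 1 is evicted.

1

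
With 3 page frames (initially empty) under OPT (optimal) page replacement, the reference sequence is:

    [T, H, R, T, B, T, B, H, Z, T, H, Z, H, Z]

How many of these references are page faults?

T → fault, frames [T]
H → fault, frames [T, H]
R → fault, frames [T, H, R]
T → hit
B → fault, evict R, frames [T, H, B]
T → hit
B → hit
H → hit
Z → fault, evict B, frames [T, H, Z]
T → hit
H → hit
Z → hit
H → hit
Z → hit
Page faults: 5.

5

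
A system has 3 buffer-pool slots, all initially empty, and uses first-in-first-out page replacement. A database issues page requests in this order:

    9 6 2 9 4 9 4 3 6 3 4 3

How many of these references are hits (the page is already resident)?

4

9: miss, frames (9)
6: miss, frames (9 6)
2: miss, frames (9 6 2)
9: hit
4: miss, evict 9, frames (6 2 4)
9: miss, evict 6, frames (2 4 9)
4: hit
3: miss, evict 2, frames (4 9 3)
6: miss, evict 4, frames (9 3 6)
3: hit
4: miss, evict 9, frames (3 6 4)
3: hit
Hits: 4.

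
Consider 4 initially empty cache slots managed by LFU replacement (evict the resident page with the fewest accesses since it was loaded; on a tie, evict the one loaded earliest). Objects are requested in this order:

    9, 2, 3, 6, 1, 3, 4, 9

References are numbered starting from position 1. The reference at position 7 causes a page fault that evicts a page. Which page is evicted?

pos 1: 9 → miss, frames {9}
pos 2: 2 → miss, frames {9,2}
pos 3: 3 → miss, frames {9,2,3}
pos 4: 6 → miss, frames {9,2,3,6}
pos 5: 1 → miss, evict 9, frames {2,3,6,1}
pos 6: 3 → hit
pos 7: 4 → miss, evict 2, frames {3,6,1,4}
At position 7, page 2 is evicted.

2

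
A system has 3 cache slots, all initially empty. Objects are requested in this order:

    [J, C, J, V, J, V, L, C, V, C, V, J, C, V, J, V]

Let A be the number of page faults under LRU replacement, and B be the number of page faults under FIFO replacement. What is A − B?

-1

Under LRU: F F . F . . F F . . . F . . . . → 6 faults.
Under FIFO: F F . F . . F . . . . F F F . . → 7 faults.
A − B = 6 − 7 = -1.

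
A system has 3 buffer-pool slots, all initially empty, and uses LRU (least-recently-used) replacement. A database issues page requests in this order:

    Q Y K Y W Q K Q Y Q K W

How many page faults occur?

8

Q: fault, frames [Q]
Y: fault, frames [Q, Y]
K: fault, frames [Q, Y, K]
Y: hit
W: fault, evict Q, frames [K, Y, W]
Q: fault, evict K, frames [Y, W, Q]
K: fault, evict Y, frames [W, Q, K]
Q: hit
Y: fault, evict W, frames [K, Q, Y]
Q: hit
K: hit
W: fault, evict Y, frames [Q, K, W]
Page faults: 8.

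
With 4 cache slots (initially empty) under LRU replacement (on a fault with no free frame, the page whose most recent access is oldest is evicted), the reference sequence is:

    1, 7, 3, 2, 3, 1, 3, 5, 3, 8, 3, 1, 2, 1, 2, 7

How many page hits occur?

1 → miss, frames {1}
7 → miss, frames {1,7}
3 → miss, frames {1,7,3}
2 → miss, frames {1,7,3,2}
3 → hit
1 → hit
3 → hit
5 → miss, evict 7, frames {2,1,3,5}
3 → hit
8 → miss, evict 2, frames {1,5,3,8}
3 → hit
1 → hit
2 → miss, evict 5, frames {8,3,1,2}
1 → hit
2 → hit
7 → miss, evict 8, frames {3,1,2,7}
Hits: 8.

8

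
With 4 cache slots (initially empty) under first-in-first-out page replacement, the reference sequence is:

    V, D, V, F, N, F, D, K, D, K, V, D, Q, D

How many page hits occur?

V -> miss, frames [V]
D -> miss, frames [V, D]
V -> hit
F -> miss, frames [V, D, F]
N -> miss, frames [V, D, F, N]
F -> hit
D -> hit
K -> miss, evict V, frames [D, F, N, K]
D -> hit
K -> hit
V -> miss, evict D, frames [F, N, K, V]
D -> miss, evict F, frames [N, K, V, D]
Q -> miss, evict N, frames [K, V, D, Q]
D -> hit
Hits: 6.

6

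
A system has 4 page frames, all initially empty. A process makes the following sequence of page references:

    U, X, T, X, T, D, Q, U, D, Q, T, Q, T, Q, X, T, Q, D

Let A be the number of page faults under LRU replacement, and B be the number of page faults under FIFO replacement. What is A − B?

Under LRU: F F F . . F F F . . . . . . F . . . → 7 faults.
Under FIFO: F F F . . F F F . . . . . . F F . F → 9 faults.
A − B = 7 − 9 = -2.

-2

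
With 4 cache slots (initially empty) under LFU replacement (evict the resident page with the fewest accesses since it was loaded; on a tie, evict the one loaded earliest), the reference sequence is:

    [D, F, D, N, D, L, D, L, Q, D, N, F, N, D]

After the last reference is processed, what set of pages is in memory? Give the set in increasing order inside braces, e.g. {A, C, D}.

{D, F, L, N}

D -> fault, frames [D]
F -> fault, frames [D, F]
D -> hit
N -> fault, frames [D, F, N]
D -> hit
L -> fault, frames [D, F, N, L]
D -> hit
L -> hit
Q -> fault, evict F, frames [D, N, L, Q]
D -> hit
N -> hit
F -> fault, evict Q, frames [D, N, L, F]
N -> hit
D -> hit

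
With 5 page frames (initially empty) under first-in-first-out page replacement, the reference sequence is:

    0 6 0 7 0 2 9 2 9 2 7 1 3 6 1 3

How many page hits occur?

8

0 → fault, frames {0}
6 → fault, frames {0,6}
0 → hit
7 → fault, frames {0,6,7}
0 → hit
2 → fault, frames {0,6,7,2}
9 → fault, frames {0,6,7,2,9}
2 → hit
9 → hit
2 → hit
7 → hit
1 → fault, evict 0, frames {6,7,2,9,1}
3 → fault, evict 6, frames {7,2,9,1,3}
6 → fault, evict 7, frames {2,9,1,3,6}
1 → hit
3 → hit
Hits: 8.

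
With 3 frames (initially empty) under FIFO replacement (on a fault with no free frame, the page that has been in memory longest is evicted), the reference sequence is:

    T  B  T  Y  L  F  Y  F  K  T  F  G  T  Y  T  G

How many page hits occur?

T → miss, frames {T}
B → miss, frames {T,B}
T → hit
Y → miss, frames {T,B,Y}
L → miss, evict T, frames {B,Y,L}
F → miss, evict B, frames {Y,L,F}
Y → hit
F → hit
K → miss, evict Y, frames {L,F,K}
T → miss, evict L, frames {F,K,T}
F → hit
G → miss, evict F, frames {K,T,G}
T → hit
Y → miss, evict K, frames {T,G,Y}
T → hit
G → hit
Hits: 7.

7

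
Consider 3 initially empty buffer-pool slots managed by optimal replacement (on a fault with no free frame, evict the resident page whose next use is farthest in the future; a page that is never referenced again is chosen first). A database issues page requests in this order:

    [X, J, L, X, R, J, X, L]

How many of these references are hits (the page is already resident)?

X → fault, frames {X}
J → fault, frames {X,J}
L → fault, frames {X,J,L}
X → hit
R → fault, evict L, frames {X,J,R}
J → hit
X → hit
L → fault, evict R, frames {X,J,L}
Hits: 3.

3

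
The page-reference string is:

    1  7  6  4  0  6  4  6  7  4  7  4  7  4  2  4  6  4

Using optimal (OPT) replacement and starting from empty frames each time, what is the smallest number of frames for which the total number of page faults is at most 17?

f=1: 18 faults
f=2: 9 faults
f=3: 7 faults
f=4: 6 faults
f=5: 6 faults
f=6: 6 faults
Smallest f with faults ≤ 17 is 2.

2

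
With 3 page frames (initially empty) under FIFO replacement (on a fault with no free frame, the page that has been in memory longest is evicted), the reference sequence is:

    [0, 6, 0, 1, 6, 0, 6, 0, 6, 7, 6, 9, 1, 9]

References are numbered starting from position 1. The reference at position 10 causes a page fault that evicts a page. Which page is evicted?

pos 1: 0 -> miss, frames (0)
pos 2: 6 -> miss, frames (0 6)
pos 3: 0 -> hit
pos 4: 1 -> miss, frames (0 6 1)
pos 5: 6 -> hit
pos 6: 0 -> hit
pos 7: 6 -> hit
pos 8: 0 -> hit
pos 9: 6 -> hit
pos 10: 7 -> miss, evict 0, frames (6 1 7)
At position 10, page 0 is evicted.

0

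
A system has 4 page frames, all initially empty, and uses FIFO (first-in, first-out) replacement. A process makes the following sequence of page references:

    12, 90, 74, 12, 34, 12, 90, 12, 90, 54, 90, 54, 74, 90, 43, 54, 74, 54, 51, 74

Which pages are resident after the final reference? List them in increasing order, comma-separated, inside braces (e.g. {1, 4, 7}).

{43, 51, 54, 74}

12 → fault, frames (12)
90 → fault, frames (12 90)
74 → fault, frames (12 90 74)
12 → hit
34 → fault, frames (12 90 74 34)
12 → hit
90 → hit
12 → hit
90 → hit
54 → fault, evict 12, frames (90 74 34 54)
90 → hit
54 → hit
74 → hit
90 → hit
43 → fault, evict 90, frames (74 34 54 43)
54 → hit
74 → hit
54 → hit
51 → fault, evict 74, frames (34 54 43 51)
74 → fault, evict 34, frames (54 43 51 74)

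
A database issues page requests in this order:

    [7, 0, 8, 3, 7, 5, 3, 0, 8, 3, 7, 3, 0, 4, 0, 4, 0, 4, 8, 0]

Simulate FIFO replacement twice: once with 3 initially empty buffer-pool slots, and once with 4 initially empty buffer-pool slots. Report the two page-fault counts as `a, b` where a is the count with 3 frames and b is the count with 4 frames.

3 frames: F F F F F F . F F F F . F F . . . . F . → 13 faults.
4 frames: F F F F . F . . . . F . F F . . . . F . → 9 faults.
9 < 13: adding a frame reduced faults, as is typical.

13, 9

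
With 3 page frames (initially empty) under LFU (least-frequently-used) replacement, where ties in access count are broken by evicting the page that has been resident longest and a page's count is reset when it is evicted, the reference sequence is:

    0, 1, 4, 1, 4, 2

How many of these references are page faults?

4

0 → fault, frames [0]
1 → fault, frames [0, 1]
4 → fault, frames [0, 1, 4]
1 → hit
4 → hit
2 → fault, evict 0, frames [1, 4, 2]
Page faults: 4.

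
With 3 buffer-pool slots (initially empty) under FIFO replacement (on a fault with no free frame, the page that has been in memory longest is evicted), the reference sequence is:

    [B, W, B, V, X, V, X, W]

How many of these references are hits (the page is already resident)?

B → fault, frames {B}
W → fault, frames {B,W}
B → hit
V → fault, frames {B,W,V}
X → fault, evict B, frames {W,V,X}
V → hit
X → hit
W → hit
Hits: 4.

4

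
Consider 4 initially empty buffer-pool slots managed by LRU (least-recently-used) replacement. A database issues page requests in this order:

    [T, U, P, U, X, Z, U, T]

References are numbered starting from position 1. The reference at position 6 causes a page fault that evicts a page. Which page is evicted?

pos 1: T: miss, frames [T]
pos 2: U: miss, frames [T, U]
pos 3: P: miss, frames [T, U, P]
pos 4: U: hit
pos 5: X: miss, frames [T, P, U, X]
pos 6: Z: miss, evict T, frames [P, U, X, Z]
At position 6, page T is evicted.

T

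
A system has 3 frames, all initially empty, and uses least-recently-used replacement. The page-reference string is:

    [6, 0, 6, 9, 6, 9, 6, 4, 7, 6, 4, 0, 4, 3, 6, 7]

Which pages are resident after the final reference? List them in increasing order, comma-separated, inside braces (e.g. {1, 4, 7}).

{3, 6, 7}

6 → miss, frames [6]
0 → miss, frames [6, 0]
6 → hit
9 → miss, frames [0, 6, 9]
6 → hit
9 → hit
6 → hit
4 → miss, evict 0, frames [9, 6, 4]
7 → miss, evict 9, frames [6, 4, 7]
6 → hit
4 → hit
0 → miss, evict 7, frames [6, 4, 0]
4 → hit
3 → miss, evict 6, frames [0, 4, 3]
6 → miss, evict 0, frames [4, 3, 6]
7 → miss, evict 4, frames [3, 6, 7]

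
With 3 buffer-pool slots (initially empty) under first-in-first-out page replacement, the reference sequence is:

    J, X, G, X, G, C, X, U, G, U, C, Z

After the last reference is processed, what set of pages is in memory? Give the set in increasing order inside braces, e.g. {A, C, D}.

J: fault, frames [J]
X: fault, frames [J, X]
G: fault, frames [J, X, G]
X: hit
G: hit
C: fault, evict J, frames [X, G, C]
X: hit
U: fault, evict X, frames [G, C, U]
G: hit
U: hit
C: hit
Z: fault, evict G, frames [C, U, Z]

{C, U, Z}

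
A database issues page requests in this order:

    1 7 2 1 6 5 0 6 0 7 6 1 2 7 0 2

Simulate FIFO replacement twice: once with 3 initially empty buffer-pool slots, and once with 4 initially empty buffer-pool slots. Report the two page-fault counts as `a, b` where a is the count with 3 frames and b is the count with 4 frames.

12, 9

3 frames: F F F . F F F . . F F F F F F . → 12 faults.
4 frames: F F F . F F F . . F . F F . . . → 9 faults.
9 < 12: adding a frame reduced faults, as is typical.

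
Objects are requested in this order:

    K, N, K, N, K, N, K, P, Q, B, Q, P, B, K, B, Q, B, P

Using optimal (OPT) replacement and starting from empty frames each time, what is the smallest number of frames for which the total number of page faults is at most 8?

f=1: 18 faults
f=2: 9 faults
f=3: 7 faults
f=4: 5 faults
f=5: 5 faults
Smallest f with faults ≤ 8 is 3.

3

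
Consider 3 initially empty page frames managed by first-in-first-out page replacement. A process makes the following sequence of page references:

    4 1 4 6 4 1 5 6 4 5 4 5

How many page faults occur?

5

4 -> miss, frames {4}
1 -> miss, frames {4,1}
4 -> hit
6 -> miss, frames {4,1,6}
4 -> hit
1 -> hit
5 -> miss, evict 4, frames {1,6,5}
6 -> hit
4 -> miss, evict 1, frames {6,5,4}
5 -> hit
4 -> hit
5 -> hit
Page faults: 5.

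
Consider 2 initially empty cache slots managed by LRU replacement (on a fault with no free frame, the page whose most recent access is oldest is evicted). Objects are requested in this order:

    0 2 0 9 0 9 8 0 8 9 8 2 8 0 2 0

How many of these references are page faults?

9

0: miss, frames {0}
2: miss, frames {0,2}
0: hit
9: miss, evict 2, frames {0,9}
0: hit
9: hit
8: miss, evict 0, frames {9,8}
0: miss, evict 9, frames {8,0}
8: hit
9: miss, evict 0, frames {8,9}
8: hit
2: miss, evict 9, frames {8,2}
8: hit
0: miss, evict 2, frames {8,0}
2: miss, evict 8, frames {0,2}
0: hit
Page faults: 9.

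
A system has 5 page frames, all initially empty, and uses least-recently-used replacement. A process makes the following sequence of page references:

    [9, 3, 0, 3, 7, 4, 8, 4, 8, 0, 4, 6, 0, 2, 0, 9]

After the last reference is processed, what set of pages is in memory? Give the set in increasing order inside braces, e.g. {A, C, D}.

9: fault, frames (9)
3: fault, frames (9 3)
0: fault, frames (9 3 0)
3: hit
7: fault, frames (9 0 3 7)
4: fault, frames (9 0 3 7 4)
8: fault, evict 9, frames (0 3 7 4 8)
4: hit
8: hit
0: hit
4: hit
6: fault, evict 3, frames (7 8 0 4 6)
0: hit
2: fault, evict 7, frames (8 4 6 0 2)
0: hit
9: fault, evict 8, frames (4 6 2 0 9)

{0, 2, 4, 6, 9}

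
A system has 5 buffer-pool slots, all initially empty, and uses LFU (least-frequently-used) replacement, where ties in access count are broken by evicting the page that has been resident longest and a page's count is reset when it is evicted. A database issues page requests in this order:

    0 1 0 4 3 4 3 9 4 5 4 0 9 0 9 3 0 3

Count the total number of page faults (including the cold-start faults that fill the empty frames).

0 -> fault, frames (0)
1 -> fault, frames (0 1)
0 -> hit
4 -> fault, frames (0 1 4)
3 -> fault, frames (0 1 4 3)
4 -> hit
3 -> hit
9 -> fault, frames (0 1 4 3 9)
4 -> hit
5 -> fault, evict 1, frames (0 4 3 9 5)
4 -> hit
0 -> hit
9 -> hit
0 -> hit
9 -> hit
3 -> hit
0 -> hit
3 -> hit
Page faults: 6.

6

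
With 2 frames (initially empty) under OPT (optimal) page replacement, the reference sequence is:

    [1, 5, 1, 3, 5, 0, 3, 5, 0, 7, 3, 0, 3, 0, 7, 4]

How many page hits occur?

1 -> miss, frames (1)
5 -> miss, frames (1 5)
1 -> hit
3 -> miss, evict 1, frames (5 3)
5 -> hit
0 -> miss, evict 5, frames (3 0)
3 -> hit
5 -> miss, evict 3, frames (0 5)
0 -> hit
7 -> miss, evict 5, frames (0 7)
3 -> miss, evict 7, frames (0 3)
0 -> hit
3 -> hit
0 -> hit
7 -> miss, evict 3, frames (0 7)
4 -> miss, evict 7, frames (0 4)
Hits: 7.

7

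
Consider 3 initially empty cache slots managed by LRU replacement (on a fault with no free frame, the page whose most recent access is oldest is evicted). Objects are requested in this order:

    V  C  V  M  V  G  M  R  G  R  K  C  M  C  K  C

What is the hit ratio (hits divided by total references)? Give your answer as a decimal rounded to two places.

0.50

V → miss, frames {V}
C → miss, frames {V,C}
V → hit
M → miss, frames {C,V,M}
V → hit
G → miss, evict C, frames {M,V,G}
M → hit
R → miss, evict V, frames {G,M,R}
G → hit
R → hit
K → miss, evict M, frames {G,R,K}
C → miss, evict G, frames {R,K,C}
M → miss, evict R, frames {K,C,M}
C → hit
K → hit
C → hit
Hits: 8 of 16 references → 8/16 = 0.5000.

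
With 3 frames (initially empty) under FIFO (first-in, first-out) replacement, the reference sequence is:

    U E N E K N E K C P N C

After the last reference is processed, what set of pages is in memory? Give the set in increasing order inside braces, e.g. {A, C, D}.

{C, N, P}

U → fault, frames {U}
E → fault, frames {U,E}
N → fault, frames {U,E,N}
E → hit
K → fault, evict U, frames {E,N,K}
N → hit
E → hit
K → hit
C → fault, evict E, frames {N,K,C}
P → fault, evict N, frames {K,C,P}
N → fault, evict K, frames {C,P,N}
C → hit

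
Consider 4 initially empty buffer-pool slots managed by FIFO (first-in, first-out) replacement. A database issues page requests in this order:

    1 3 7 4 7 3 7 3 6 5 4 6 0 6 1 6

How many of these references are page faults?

1 -> miss, frames {1}
3 -> miss, frames {1,3}
7 -> miss, frames {1,3,7}
4 -> miss, frames {1,3,7,4}
7 -> hit
3 -> hit
7 -> hit
3 -> hit
6 -> miss, evict 1, frames {3,7,4,6}
5 -> miss, evict 3, frames {7,4,6,5}
4 -> hit
6 -> hit
0 -> miss, evict 7, frames {4,6,5,0}
6 -> hit
1 -> miss, evict 4, frames {6,5,0,1}
6 -> hit
Page faults: 8.

8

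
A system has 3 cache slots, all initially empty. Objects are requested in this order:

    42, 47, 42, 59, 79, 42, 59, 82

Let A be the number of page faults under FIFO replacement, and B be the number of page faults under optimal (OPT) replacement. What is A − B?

1

Under FIFO: F F . F F F . F → 6 faults.
Under OPT: F F . F F . . F → 5 faults.
A − B = 6 − 5 = 1.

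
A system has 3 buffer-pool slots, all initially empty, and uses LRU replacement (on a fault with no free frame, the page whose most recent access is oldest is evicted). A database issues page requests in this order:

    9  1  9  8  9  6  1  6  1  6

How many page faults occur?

5

9: fault, frames (9)
1: fault, frames (9 1)
9: hit
8: fault, frames (1 9 8)
9: hit
6: fault, evict 1, frames (8 9 6)
1: fault, evict 8, frames (9 6 1)
6: hit
1: hit
6: hit
Page faults: 5.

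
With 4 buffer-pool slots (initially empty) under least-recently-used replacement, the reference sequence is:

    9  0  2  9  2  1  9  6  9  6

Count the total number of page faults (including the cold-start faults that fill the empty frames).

5

9: miss, frames {9}
0: miss, frames {9,0}
2: miss, frames {9,0,2}
9: hit
2: hit
1: miss, frames {0,9,2,1}
9: hit
6: miss, evict 0, frames {2,1,9,6}
9: hit
6: hit
Page faults: 5.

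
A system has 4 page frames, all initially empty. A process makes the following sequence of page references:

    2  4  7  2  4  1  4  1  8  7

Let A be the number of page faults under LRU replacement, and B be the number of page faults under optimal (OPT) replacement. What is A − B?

Under LRU: F F F . . F . . F F → 6 faults.
Under OPT: F F F . . F . . F . → 5 faults.
A − B = 6 − 5 = 1.

1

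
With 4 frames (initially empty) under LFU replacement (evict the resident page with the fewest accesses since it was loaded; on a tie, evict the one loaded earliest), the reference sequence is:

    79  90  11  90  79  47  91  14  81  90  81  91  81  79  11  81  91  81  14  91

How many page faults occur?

12

79 → fault, frames [79]
90 → fault, frames [79, 90]
11 → fault, frames [79, 90, 11]
90 → hit
79 → hit
47 → fault, frames [79, 90, 11, 47]
91 → fault, evict 11, frames [79, 90, 47, 91]
14 → fault, evict 47, frames [79, 90, 91, 14]
81 → fault, evict 91, frames [79, 90, 14, 81]
90 → hit
81 → hit
91 → fault, evict 14, frames [79, 90, 81, 91]
81 → hit
79 → hit
11 → fault, evict 91, frames [79, 90, 81, 11]
81 → hit
91 → fault, evict 11, frames [79, 90, 81, 91]
81 → hit
14 → fault, evict 91, frames [79, 90, 81, 14]
91 → fault, evict 14, frames [79, 90, 81, 91]
Page faults: 12.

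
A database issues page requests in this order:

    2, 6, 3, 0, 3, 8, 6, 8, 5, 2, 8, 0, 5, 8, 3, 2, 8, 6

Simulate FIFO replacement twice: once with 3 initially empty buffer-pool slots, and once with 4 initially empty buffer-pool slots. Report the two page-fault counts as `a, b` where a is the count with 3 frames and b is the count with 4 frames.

3 frames: F F F F . F F . F F F F F . F F F F → 15 faults.
4 frames: F F F F . F . . F F . . . . F . . F → 9 faults.
9 < 15: adding a frame reduced faults, as is typical.

15, 9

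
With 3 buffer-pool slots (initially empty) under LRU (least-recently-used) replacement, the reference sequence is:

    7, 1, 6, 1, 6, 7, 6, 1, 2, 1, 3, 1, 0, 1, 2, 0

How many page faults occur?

7 -> fault, frames {7}
1 -> fault, frames {7,1}
6 -> fault, frames {7,1,6}
1 -> hit
6 -> hit
7 -> hit
6 -> hit
1 -> hit
2 -> fault, evict 7, frames {6,1,2}
1 -> hit
3 -> fault, evict 6, frames {2,1,3}
1 -> hit
0 -> fault, evict 2, frames {3,1,0}
1 -> hit
2 -> fault, evict 3, frames {0,1,2}
0 -> hit
Page faults: 7.

7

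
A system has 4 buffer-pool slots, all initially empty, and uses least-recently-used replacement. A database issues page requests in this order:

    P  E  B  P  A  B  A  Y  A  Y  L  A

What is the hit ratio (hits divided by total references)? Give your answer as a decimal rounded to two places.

0.50

P -> fault, frames (P)
E -> fault, frames (P E)
B -> fault, frames (P E B)
P -> hit
A -> fault, frames (E B P A)
B -> hit
A -> hit
Y -> fault, evict E, frames (P B A Y)
A -> hit
Y -> hit
L -> fault, evict P, frames (B A Y L)
A -> hit
Hits: 6 of 12 references → 6/12 = 0.5000.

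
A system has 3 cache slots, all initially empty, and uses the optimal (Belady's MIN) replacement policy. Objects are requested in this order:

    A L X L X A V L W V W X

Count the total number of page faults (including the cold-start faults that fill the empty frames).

A → fault, frames (A)
L → fault, frames (A L)
X → fault, frames (A L X)
L → hit
X → hit
A → hit
V → fault, evict A, frames (L X V)
L → hit
W → fault, evict L, frames (X V W)
V → hit
W → hit
X → hit
Page faults: 5.

5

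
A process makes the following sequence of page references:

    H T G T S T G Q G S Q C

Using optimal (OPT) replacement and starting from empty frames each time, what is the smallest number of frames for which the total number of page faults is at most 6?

3

f=1: 12 faults
f=2: 8 faults
f=3: 6 faults
f=4: 6 faults
f=5: 6 faults
f=6: 6 faults
Smallest f with faults ≤ 6 is 3.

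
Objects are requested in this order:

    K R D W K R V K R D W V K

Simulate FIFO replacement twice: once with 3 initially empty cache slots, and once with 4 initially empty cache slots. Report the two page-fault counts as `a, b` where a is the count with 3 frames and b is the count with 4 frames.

3 frames: F F F F F F F . . F F . F → 10 faults.
4 frames: F F F F . . F F F F F F F → 11 faults.
11 > 10: adding a frame increased faults — Belady's anomaly.

10, 11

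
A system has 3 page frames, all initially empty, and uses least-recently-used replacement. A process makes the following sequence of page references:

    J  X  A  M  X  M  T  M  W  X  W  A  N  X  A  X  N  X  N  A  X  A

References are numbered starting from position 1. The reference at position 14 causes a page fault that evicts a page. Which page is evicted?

pos 1: J: fault, frames [J]
pos 2: X: fault, frames [J, X]
pos 3: A: fault, frames [J, X, A]
pos 4: M: fault, evict J, frames [X, A, M]
pos 5: X: hit
pos 6: M: hit
pos 7: T: fault, evict A, frames [X, M, T]
pos 8: M: hit
pos 9: W: fault, evict X, frames [T, M, W]
pos 10: X: fault, evict T, frames [M, W, X]
pos 11: W: hit
pos 12: A: fault, evict M, frames [X, W, A]
pos 13: N: fault, evict X, frames [W, A, N]
pos 14: X: fault, evict W, frames [A, N, X]
At position 14, page W is evicted.

W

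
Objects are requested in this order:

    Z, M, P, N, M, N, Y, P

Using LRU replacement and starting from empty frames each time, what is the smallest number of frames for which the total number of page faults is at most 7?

f=1: 8 faults
f=2: 7 faults
f=3: 6 faults
f=4: 5 faults
f=5: 5 faults
Smallest f with faults ≤ 7 is 2.

2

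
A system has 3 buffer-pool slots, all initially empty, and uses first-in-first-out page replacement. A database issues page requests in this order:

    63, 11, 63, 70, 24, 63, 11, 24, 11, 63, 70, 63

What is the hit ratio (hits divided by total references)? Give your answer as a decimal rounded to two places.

0.42

63 -> fault, frames (63)
11 -> fault, frames (63 11)
63 -> hit
70 -> fault, frames (63 11 70)
24 -> fault, evict 63, frames (11 70 24)
63 -> fault, evict 11, frames (70 24 63)
11 -> fault, evict 70, frames (24 63 11)
24 -> hit
11 -> hit
63 -> hit
70 -> fault, evict 24, frames (63 11 70)
63 -> hit
Hits: 5 of 12 references → 5/12 = 0.4167.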